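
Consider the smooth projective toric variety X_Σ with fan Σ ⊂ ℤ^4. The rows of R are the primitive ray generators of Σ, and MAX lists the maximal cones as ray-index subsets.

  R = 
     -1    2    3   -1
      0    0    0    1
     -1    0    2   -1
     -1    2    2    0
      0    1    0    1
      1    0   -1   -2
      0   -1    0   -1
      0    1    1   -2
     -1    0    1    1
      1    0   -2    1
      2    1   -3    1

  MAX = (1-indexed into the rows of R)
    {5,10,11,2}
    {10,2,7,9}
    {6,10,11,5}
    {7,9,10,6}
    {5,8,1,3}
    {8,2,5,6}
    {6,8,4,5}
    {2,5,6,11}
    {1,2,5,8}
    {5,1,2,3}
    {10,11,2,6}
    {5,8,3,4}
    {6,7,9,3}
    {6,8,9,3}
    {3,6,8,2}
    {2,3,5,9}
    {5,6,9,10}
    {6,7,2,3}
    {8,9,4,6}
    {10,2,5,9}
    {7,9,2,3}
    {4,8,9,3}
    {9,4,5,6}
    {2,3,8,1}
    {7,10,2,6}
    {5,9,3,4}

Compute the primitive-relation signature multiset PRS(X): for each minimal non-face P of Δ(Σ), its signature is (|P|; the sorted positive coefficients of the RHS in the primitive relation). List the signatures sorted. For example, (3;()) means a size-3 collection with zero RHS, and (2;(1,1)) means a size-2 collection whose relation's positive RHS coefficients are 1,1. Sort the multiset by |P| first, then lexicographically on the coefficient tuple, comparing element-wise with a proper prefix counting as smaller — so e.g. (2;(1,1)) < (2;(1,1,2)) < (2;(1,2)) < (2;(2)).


25 minimal non-faces of Δ(Σ) (on 11 rays):

  P={3,10}:  v_{3} + v_{10} = 0 — sig = (2;())
  P={5,7}:  v_{5} + v_{7} = 0 — sig = (2;())
  P={4,7}:  v_{4} + v_{7} = v_{8} + v_{9} — sig = (2;(1,1))
  P={7,8}:  v_{7} + v_{8} = v_{3} + v_{6} — sig = (2;(1,1))
  P={8,10}:  v_{8} + v_{10} = v_{5} + v_{6} — sig = (2;(1,1))
  P={9,11}:  v_{9} + v_{11} = v_{5} + v_{10} — sig = (2;(1,1))
  P={1,7}:  v_{1} + v_{7} = v_{2} + v_{3} + v_{8} — sig = (2;(1,1,1))
  P={1,10}:  v_{1} + v_{10} = v_{2} + v_{5} + v_{8} — sig = (2;(1,1,1))
  P={3,11}:  v_{3} + v_{11} = v_{2} + v_{5} + v_{6} — sig = (2;(1,1,1))
  P={7,11}:  v_{7} + v_{11} = v_{2} + v_{6} + v_{10} — sig = (2;(1,1,1))
  P={4,10}:  v_{4} + v_{10} = 2·v_{5} + v_{6} + v_{9} — sig = (2;(1,1,2))
  P={1,11}:  v_{1} + v_{11} = 2·v_{2} + 2·v_{5} + v_{6} + v_{8} — sig = (2;(1,1,2,2))
  P={1,6}:  v_{1} + v_{6} = v_{2} + 2·v_{8} — sig = (2;(1,2))
  P={2,4}:  v_{2} + v_{4} = v_{3} + 2·v_{5} — sig = (2;(1,2))
  P={8,11}:  v_{8} + v_{11} = v_{2} + 2·v_{5} + 2·v_{6} — sig = (2;(1,2,2))
  P={1,4}:  v_{1} + v_{4} = 2·v_{3} + 3·v_{5} + v_{8} — sig = (2;(1,2,3))
  P={4,11}:  v_{4} + v_{11} = 3·v_{5} + v_{6} — sig = (2;(1,3))
  P={1,9}:  v_{1} + v_{9} = 2·v_{3} + 2·v_{5} — sig = (2;(2,2))
  P={2,6,9}:  v_{2} + v_{6} + v_{9} = 0 — sig = (3;())
  P={3,5,6}:  v_{3} + v_{5} + v_{6} = v_{8} — sig = (3;(1))
  P={5,8,9}:  v_{5} + v_{8} + v_{9} = v_{4} — sig = (3;(1))
  P={2,8,9}:  v_{2} + v_{8} + v_{9} = v_{3} + v_{5} — sig = (3;(1,1))
  P={3,4,6}:  v_{3} + v_{4} + v_{6} = 2·v_{8} + v_{9} — sig = (3;(1,2))
  P={2,3,5,8}:  v_{2} + v_{3} + v_{5} + v_{8} = v_{1} — sig = (4;(1))
  P={2,5,6,10}:  v_{2} + v_{5} + v_{6} + v_{10} = v_{11} — sig = (4;(1))

so the primitive-relation signature multiset is
    (2;())
    (2;())
    (2;(1,1))
    (2;(1,1))
    (2;(1,1))
    (2;(1,1))
    (2;(1,1,1))
    (2;(1,1,1))
    (2;(1,1,1))
    (2;(1,1,1))
    (2;(1,1,2))
    (2;(1,1,2,2))
    (2;(1,2))
    (2;(1,2))
    (2;(1,2,2))
    (2;(1,2,3))
    (2;(1,3))
    (2;(2,2))
    (3;())
    (3;(1))
    (3;(1))
    (3;(1,1))
    (3;(1,2))
    (4;(1))
    (4;(1))


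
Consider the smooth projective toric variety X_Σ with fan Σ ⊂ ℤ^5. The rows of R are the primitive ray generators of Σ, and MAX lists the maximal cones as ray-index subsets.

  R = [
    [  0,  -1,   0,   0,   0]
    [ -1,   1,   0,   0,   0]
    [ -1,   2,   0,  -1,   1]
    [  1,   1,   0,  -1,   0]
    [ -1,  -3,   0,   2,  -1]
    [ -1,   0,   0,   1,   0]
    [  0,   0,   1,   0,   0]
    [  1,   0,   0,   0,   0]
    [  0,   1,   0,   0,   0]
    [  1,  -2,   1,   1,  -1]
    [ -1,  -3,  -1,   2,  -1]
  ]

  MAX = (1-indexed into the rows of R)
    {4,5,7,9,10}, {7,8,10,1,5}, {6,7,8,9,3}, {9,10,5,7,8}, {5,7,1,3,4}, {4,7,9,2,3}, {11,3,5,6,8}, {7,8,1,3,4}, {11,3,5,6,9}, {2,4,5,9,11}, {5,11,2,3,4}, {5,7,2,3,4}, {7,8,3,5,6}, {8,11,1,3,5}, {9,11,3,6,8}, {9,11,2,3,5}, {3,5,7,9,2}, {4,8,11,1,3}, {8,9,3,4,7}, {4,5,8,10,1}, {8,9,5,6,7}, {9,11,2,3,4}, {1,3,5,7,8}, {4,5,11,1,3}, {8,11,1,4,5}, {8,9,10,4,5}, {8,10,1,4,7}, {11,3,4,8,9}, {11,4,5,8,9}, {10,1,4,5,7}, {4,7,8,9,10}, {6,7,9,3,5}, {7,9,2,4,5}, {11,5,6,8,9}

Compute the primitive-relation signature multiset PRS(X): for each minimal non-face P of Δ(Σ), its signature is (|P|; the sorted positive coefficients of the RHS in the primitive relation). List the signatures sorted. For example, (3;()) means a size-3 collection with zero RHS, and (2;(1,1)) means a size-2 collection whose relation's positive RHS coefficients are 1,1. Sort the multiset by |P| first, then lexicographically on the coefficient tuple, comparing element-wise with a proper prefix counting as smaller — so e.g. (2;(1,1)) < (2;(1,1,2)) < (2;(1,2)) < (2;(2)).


Δ(Σ) — 11 vertices, 15 min non-faces:

  {1,9}:  v_{1} + v_{9} = 0  ⟹  sig = (2;())
  {2,8}:  v_{2} + v_{8} = v_{9}  ⟹  sig = (2;(1))
  {3,10}:  v_{3} + v_{10} = v_{7}  ⟹  sig = (2;(1))
  {4,6}:  v_{4} + v_{6} = v_{9}  ⟹  sig = (2;(1))
  {7,11}:  v_{7} + v_{11} = v_{5}  ⟹  sig = (2;(1))
  {1,2}:  v_{1} + v_{2} = v_{3} + v_{4} + v_{5}  ⟹  sig = (2;(1,1,1))
  {1,6}:  v_{1} + v_{6} = v_{3} + v_{5} + v_{8}  ⟹  sig = (2;(1,1,1))
  {2,10}:  v_{2} + v_{10} = v_{4} + v_{5} + v_{7} + v_{9}  ⟹  sig = (2;(1,1,1,1))
  {6,10}:  v_{6} + v_{10} = v_{5} + v_{7} + v_{8} + v_{9}  ⟹  sig = (2;(1,1,1,1))
  {2,6}:  v_{2} + v_{6} = v_{3} + v_{5} + 2·v_{9}  ⟹  sig = (2;(1,1,2))
  {10,11}:  v_{10} + v_{11} = v_{4} + 2·v_{5} + v_{8}  ⟹  sig = (2;(1,1,2))
  {3,4,5,8}:  v_{3} + v_{4} + v_{5} + v_{8} = 0  ⟹  sig = (4;())
  {3,4,5,9}:  v_{3} + v_{4} + v_{5} + v_{9} = v_{2}  ⟹  sig = (4;(1))
  {3,5,8,9}:  v_{3} + v_{5} + v_{8} + v_{9} = v_{6}  ⟹  sig = (4;(1))
  {4,5,7,8}:  v_{4} + v_{5} + v_{7} + v_{8} = v_{10}  ⟹  sig = (4;(1))

Sorted signature multiset PRS(X):
[(2;()), (2;(1)), (2;(1)), (2;(1)), (2;(1)), (2;(1,1,1)), (2;(1,1,1)), (2;(1,1,1,1)), (2;(1,1,1,1)), (2;(1,1,2)), (2;(1,1,2)), (4;()), (4;(1)), (4;(1)), (4;(1))]


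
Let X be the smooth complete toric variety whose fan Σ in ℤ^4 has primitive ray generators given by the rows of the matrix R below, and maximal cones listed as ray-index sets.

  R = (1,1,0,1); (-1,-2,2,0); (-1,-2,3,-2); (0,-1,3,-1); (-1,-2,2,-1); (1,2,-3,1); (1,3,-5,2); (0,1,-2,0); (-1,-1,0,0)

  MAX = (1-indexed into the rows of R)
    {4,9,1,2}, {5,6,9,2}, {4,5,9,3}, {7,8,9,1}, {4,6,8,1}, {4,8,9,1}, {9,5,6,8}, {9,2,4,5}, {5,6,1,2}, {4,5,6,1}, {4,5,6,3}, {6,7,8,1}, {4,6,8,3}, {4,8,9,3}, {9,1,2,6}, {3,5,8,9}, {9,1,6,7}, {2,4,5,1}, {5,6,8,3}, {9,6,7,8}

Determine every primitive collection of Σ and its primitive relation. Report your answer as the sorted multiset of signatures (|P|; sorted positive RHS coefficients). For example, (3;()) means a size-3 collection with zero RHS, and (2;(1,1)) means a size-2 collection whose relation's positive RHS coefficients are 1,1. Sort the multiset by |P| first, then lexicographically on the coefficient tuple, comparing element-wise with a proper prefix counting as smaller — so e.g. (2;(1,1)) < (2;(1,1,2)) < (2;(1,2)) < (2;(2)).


14 minimal non-faces of Δ(Σ) (on 9 rays):

  • {1,3}:  v_{1} + v_{3} = v_{4}  ⟹  sig = (2;(1))
  • {2,8}:  v_{2} + v_{8} = v_{9}  ⟹  sig = (2;(1))
  • {3,7}:  v_{3} + v_{7} = v_{8}  ⟹  sig = (2;(1))
  • {4,7}:  v_{4} + v_{7} = v_{1} + v_{8}  ⟹  sig = (2;(1,1))
  • {5,7}:  v_{5} + v_{7} = v_{6} + v_{9}  ⟹  sig = (2;(1,1))
  • {2,3}:  v_{2} + v_{3} = v_{4} + v_{5} + v_{9}  ⟹  sig = (2;(1,1,1))
  • {2,7}:  v_{2} + v_{7} = v_{1} + v_{6} + 2·v_{9}  ⟹  sig = (2;(1,1,2))
  • {1,5,8}:  v_{1} + v_{5} + v_{8} = 0  ⟹  sig = (3;())
  • {4,6,9}:  v_{4} + v_{6} + v_{9} = 0  ⟹  sig = (3;())
  • {1,5,9}:  v_{1} + v_{5} + v_{9} = v_{2}  ⟹  sig = (3;(1))
  • {4,5,8}:  v_{4} + v_{5} + v_{8} = v_{3}  ⟹  sig = (3;(1))
  • {2,4,6}:  v_{2} + v_{4} + v_{6} = v_{1} + v_{5}  ⟹  sig = (3;(1,1))
  • {3,6,9}:  v_{3} + v_{6} + v_{9} = v_{5} + v_{8}  ⟹  sig = (3;(1,1))
  • {1,6,8,9}:  v_{1} + v_{6} + v_{8} + v_{9} = v_{7}  ⟹  sig = (4;(1))

Sorted signature multiset PRS(X):
    |P|=2: 7 collections, coeffs (1), (1), (1), (1,1), (1,1), (1,1,1), (1,1,2)
    |P|=3: 6 collections, coeffs (), (), (1), (1), (1,1), (1,1)
    |P|=4: 1 collection, coeffs (1)


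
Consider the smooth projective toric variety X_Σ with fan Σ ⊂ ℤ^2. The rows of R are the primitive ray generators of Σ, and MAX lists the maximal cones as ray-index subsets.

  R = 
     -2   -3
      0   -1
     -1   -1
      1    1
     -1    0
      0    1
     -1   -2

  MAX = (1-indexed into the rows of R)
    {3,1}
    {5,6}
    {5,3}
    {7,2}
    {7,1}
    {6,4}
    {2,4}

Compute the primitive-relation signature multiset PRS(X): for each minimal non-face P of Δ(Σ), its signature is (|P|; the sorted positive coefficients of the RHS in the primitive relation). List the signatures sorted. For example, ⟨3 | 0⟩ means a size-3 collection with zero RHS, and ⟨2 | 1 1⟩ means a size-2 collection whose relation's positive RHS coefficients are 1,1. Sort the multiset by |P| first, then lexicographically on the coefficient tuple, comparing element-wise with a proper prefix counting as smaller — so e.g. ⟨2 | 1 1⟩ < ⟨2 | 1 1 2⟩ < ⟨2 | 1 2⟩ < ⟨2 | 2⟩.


14 collections generate NE(X_Σ); each relation:

  {2,6}:  v_{2} + v_{6} = 0  so sig = ⟨2 | 0⟩
  {3,4}:  v_{3} + v_{4} = 0  so sig = ⟨2 | 0⟩
  {1,4}:  v_{1} + v_{4} = v_{7}  so sig = ⟨2 | 1⟩
  {2,3}:  v_{2} + v_{3} = v_{7}  so sig = ⟨2 | 1⟩
  {2,5}:  v_{2} + v_{5} = v_{3}  so sig = ⟨2 | 1⟩
  {3,6}:  v_{3} + v_{6} = v_{5}  so sig = ⟨2 | 1⟩
  {3,7}:  v_{3} + v_{7} = v_{1}  so sig = ⟨2 | 1⟩
  {4,5}:  v_{4} + v_{5} = v_{6}  so sig = ⟨2 | 1⟩
  {4,7}:  v_{4} + v_{7} = v_{2}  so sig = ⟨2 | 1⟩
  {6,7}:  v_{6} + v_{7} = v_{3}  so sig = ⟨2 | 1⟩
  {1,2}:  v_{1} + v_{2} = 2·v_{7}  so sig = ⟨2 | 2⟩
  {1,6}:  v_{1} + v_{6} = 2·v_{3}  so sig = ⟨2 | 2⟩
  {5,7}:  v_{5} + v_{7} = 2·v_{3}  so sig = ⟨2 | 2⟩
  {1,5}:  v_{1} + v_{5} = 3·v_{3}  so sig = ⟨2 | 3⟩

Sorted signature multiset PRS(X):
[⟨2 | 0⟩, ⟨2 | 0⟩, ⟨2 | 1⟩, ⟨2 | 1⟩, ⟨2 | 1⟩, ⟨2 | 1⟩, ⟨2 | 1⟩, ⟨2 | 1⟩, ⟨2 | 1⟩, ⟨2 | 1⟩, ⟨2 | 2⟩, ⟨2 | 2⟩, ⟨2 | 2⟩, ⟨2 | 3⟩]


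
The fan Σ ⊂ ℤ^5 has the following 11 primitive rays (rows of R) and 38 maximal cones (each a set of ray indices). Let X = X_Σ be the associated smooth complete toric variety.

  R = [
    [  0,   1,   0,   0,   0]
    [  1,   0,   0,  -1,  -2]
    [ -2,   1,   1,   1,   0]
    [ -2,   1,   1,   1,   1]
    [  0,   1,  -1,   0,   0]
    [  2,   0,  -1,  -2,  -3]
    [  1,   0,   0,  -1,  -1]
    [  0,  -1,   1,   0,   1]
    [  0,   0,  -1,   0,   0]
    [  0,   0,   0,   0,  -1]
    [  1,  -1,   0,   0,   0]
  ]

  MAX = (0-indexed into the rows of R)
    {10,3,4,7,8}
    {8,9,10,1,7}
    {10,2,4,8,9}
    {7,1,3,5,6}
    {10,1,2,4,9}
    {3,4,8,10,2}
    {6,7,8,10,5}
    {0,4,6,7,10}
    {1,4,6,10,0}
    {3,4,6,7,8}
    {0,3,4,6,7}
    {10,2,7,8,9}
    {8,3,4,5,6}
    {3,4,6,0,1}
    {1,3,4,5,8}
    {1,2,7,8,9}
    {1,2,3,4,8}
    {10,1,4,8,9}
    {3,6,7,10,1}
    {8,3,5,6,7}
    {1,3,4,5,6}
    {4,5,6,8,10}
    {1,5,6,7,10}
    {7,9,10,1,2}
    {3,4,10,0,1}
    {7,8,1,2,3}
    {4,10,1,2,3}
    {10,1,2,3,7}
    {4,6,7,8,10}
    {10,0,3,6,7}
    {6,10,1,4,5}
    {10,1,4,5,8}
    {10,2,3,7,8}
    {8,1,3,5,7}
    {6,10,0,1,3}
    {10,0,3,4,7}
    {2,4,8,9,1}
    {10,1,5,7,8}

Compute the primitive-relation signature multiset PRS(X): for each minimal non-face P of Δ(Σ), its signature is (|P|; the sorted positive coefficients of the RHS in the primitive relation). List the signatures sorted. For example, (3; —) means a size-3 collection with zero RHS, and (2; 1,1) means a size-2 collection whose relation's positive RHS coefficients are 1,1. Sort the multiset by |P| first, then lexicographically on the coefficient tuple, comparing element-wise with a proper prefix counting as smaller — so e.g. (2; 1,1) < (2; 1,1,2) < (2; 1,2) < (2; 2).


Δ(Σ) — 11 vertices, 20 min non-faces:

  {0,8}:  v_{0} + v_{8} = v_{4} ; sig = (2; 1)
  {3,9}:  v_{3} + v_{9} = v_{2} ; sig = (2; 1)
  {6,9}:  v_{6} + v_{9} = v_{1} ; sig = (2; 1)
  {2,6}:  v_{2} + v_{6} = v_{1} + v_{3} ; sig = (2; 1,1)
  {0,5}:  v_{0} + v_{5} = v_{1} + v_{4} + v_{6} ; sig = (2; 1,1,1)
  {0,9}:  v_{0} + v_{9} = v_{1} + v_{3} + v_{4} + v_{10} ; sig = (2; 1,1,1,1)
  {0,2}:  v_{0} + v_{2} = v_{1} + 2·v_{3} + v_{4} + v_{10} ; sig = (2; 1,1,1,2)
  {2,5}:  v_{2} + v_{5} = 2·v_{1} + v_{3} + v_{8} ; sig = (2; 1,1,2)
  {5,9}:  v_{5} + v_{9} = 2·v_{1} + v_{8} ; sig = (2; 1,2)
  {4,7,9}:  v_{4} + v_{7} + v_{9} = 0 ; sig = (3; —)
  {1,4,7}:  v_{1} + v_{4} + v_{7} = v_{6} ; sig = (3; 1)
  {1,6,8}:  v_{1} + v_{6} + v_{8} = v_{5} ; sig = (3; 1)
  {2,4,7}:  v_{2} + v_{4} + v_{7} = v_{3} ; sig = (3; 1)
  {3,5,10}:  v_{3} + v_{5} + v_{10} = v_{1} ; sig = (3; 1)
  {0,1,7}:  v_{0} + v_{1} + v_{7} = v_{3} + 2·v_{6} + v_{10} ; sig = (3; 1,1,2)
  {4,5,7}:  v_{4} + v_{5} + v_{7} = 2·v_{6} + v_{8} ; sig = (3; 1,2)
  {3,6,8,10}:  v_{3} + v_{6} + v_{8} + v_{10} = 0 ; sig = (4; —)
  {1,3,8,10}:  v_{1} + v_{3} + v_{8} + v_{10} = v_{9} ; sig = (4; 1)
  {3,4,6,10}:  v_{3} + v_{4} + v_{6} + v_{10} = v_{0} ; sig = (4; 1)
  {1,2,8,10}:  v_{1} + v_{2} + v_{8} + v_{10} = 2·v_{9} ; sig = (4; 2)

Signatures (|P|; sorted positive RHS coefficients), sorted:
{ (2; 1) ×3,  (2; 1,1),  (2; 1,1,1),  (2; 1,1,1,1),  (2; 1,1,1,2),  (2; 1,1,2),  (2; 1,2),  (3; —),  (3; 1) ×4,  (3; 1,1,2),  (3; 1,2),  (4; —),  (4; 1) ×2,  (4; 2) }


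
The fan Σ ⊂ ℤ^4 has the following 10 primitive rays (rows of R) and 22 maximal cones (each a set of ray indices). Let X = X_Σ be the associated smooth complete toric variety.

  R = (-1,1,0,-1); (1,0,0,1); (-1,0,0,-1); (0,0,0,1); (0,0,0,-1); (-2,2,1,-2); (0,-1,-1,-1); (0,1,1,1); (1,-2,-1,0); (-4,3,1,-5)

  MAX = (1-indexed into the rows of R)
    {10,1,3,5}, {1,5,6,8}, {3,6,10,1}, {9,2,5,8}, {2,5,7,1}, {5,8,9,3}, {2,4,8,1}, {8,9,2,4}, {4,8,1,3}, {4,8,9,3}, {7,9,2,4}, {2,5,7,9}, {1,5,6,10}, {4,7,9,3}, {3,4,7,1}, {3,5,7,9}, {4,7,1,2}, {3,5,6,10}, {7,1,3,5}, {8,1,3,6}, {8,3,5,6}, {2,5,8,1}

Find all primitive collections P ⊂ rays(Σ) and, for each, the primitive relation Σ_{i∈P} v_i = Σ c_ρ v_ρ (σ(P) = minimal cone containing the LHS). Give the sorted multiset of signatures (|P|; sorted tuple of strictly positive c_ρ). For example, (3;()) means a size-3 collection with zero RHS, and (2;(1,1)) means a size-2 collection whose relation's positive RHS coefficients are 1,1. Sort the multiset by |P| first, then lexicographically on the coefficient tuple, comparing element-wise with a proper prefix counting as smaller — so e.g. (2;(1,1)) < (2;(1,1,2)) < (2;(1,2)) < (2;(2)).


Δ(Σ) — 10 vertices, 15 min non-faces:

  {2,3}:  v_{2} + v_{3} = 0  →  sig = (2;())
  {4,5}:  v_{4} + v_{5} = 0  →  sig = (2;())
  {7,8}:  v_{7} + v_{8} = 0  →  sig = (2;())
  {1,9}:  v_{1} + v_{9} = v_{7}  →  sig = (2;(1))
  {6,9}:  v_{6} + v_{9} = v_{3} + v_{5}  →  sig = (2;(1,1))
  {2,6}:  v_{2} + v_{6} = v_{1} + v_{5} + v_{8}  →  sig = (2;(1,1,1))
  {2,10}:  v_{2} + v_{10} = v_{1} + v_{5} + v_{6}  →  sig = (2;(1,1,1))
  {4,6}:  v_{4} + v_{6} = v_{1} + v_{3} + v_{8}  →  sig = (2;(1,1,1))
  {4,10}:  v_{4} + v_{10} = v_{1} + v_{3} + v_{6}  →  sig = (2;(1,1,1))
  {6,7}:  v_{6} + v_{7} = v_{1} + v_{3} + v_{5}  →  sig = (2;(1,1,1))
  {9,10}:  v_{9} + v_{10} = v_{1} + 2·v_{3} + 2·v_{5}  →  sig = (2;(1,2,2))
  {8,10}:  v_{8} + v_{10} = 2·v_{6}  →  sig = (2;(2))
  {7,10}:  v_{7} + v_{10} = 2·v_{1} + 2·v_{3} + 2·v_{5}  →  sig = (2;(2,2,2))
  {1,3,5,6}:  v_{1} + v_{3} + v_{5} + v_{6} = v_{10}  →  sig = (4;(1))
  {1,3,5,8}:  v_{1} + v_{3} + v_{5} + v_{8} = v_{6}  →  sig = (4;(1))

Signatures (|P|; sorted positive RHS coefficients), sorted:
    (2;())
    (2;())
    (2;())
    (2;(1))
    (2;(1,1))
    (2;(1,1,1))
    (2;(1,1,1))
    (2;(1,1,1))
    (2;(1,1,1))
    (2;(1,1,1))
    (2;(1,2,2))
    (2;(2))
    (2;(2,2,2))
    (4;(1))
    (4;(1))


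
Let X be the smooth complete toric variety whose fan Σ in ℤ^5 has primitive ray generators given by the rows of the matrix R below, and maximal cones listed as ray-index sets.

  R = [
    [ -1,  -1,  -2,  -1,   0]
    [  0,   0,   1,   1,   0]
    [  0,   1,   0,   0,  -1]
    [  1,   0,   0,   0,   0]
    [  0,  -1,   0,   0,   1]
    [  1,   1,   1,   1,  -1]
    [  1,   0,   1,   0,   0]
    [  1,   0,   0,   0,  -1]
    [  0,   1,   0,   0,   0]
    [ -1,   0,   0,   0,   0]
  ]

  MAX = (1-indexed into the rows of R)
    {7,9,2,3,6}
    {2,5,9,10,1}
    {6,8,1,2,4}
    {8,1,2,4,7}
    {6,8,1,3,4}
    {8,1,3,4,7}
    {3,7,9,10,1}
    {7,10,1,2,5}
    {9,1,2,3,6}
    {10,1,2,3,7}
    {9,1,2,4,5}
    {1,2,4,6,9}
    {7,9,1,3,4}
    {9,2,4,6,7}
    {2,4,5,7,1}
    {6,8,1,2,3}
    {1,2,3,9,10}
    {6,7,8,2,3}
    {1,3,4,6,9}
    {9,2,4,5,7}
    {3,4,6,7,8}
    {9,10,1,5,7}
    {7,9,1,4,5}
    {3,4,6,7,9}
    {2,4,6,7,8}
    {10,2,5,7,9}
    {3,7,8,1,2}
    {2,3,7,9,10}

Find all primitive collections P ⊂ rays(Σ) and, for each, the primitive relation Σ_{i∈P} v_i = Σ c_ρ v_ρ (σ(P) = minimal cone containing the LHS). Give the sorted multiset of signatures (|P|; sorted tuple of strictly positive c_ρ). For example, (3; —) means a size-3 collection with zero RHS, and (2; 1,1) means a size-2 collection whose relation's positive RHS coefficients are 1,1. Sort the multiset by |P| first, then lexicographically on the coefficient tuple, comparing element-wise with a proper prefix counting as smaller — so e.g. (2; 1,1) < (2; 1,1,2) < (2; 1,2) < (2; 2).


The 10 primitive collections of Σ (r=10, n=5):

  {3,5}:  v_{3} + v_{5} = 0  ⟹  sig = (2; —)
  {4,10}:  v_{4} + v_{10} = 0  ⟹  sig = (2; —)
  {5,6}:  v_{5} + v_{6} = v_{2} + v_{4}  ⟹  sig = (2; 1,1)
  {6,10}:  v_{6} + v_{10} = v_{2} + v_{3}  ⟹  sig = (2; 1,1)
  {8,9}:  v_{8} + v_{9} = v_{3} + v_{4}  ⟹  sig = (2; 1,1)
  {5,8}:  v_{5} + v_{8} = v_{1} + v_{2} + v_{4} + v_{7}  ⟹  sig = (2; 1,1,1,1)
  {8,10}:  v_{8} + v_{10} = v_{1} + v_{2} + v_{3} + v_{7}  ⟹  sig = (2; 1,1,1,1)
  {1,6,7}:  v_{1} + v_{6} + v_{7} = v_{8}  ⟹  sig = (3; 1)
  {2,3,4}:  v_{2} + v_{3} + v_{4} = v_{6}  ⟹  sig = (3; 1)
  {1,2,7,9}:  v_{1} + v_{2} + v_{7} + v_{9} = 0  ⟹  sig = (4; —)

Signatures (|P|; sorted positive RHS coefficients), sorted:
    |P|=2: 7 collections, coeffs (), (), (1,1), (1,1), (1,1), (1,1,1,1), (1,1,1,1)
    |P|=3: 2 collections, coeffs (1), (1)
    |P|=4: 1 collection, coeffs ()


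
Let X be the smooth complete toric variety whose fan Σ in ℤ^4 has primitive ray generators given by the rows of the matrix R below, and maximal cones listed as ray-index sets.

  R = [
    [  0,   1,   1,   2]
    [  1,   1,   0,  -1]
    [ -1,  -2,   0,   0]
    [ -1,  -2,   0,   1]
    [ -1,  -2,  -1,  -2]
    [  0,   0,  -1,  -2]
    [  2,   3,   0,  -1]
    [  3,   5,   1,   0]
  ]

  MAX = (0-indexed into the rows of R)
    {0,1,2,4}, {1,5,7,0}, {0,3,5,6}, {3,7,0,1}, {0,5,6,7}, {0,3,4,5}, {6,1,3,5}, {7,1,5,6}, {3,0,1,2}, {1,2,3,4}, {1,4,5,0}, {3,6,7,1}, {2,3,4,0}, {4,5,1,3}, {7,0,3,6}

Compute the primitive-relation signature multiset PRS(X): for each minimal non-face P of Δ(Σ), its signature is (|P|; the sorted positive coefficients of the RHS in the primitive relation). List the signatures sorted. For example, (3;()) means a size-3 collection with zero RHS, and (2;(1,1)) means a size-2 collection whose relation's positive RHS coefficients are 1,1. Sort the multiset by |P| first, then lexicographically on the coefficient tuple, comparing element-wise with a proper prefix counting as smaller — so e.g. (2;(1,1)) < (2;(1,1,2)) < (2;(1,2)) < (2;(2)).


Minimal non-faces — 9 found among 8 rays, 15 max cones:

  • {2,5}:  v_{2} + v_{5} = v_{4}  ⇒ sig = (2;(1))
  • {2,6}:  v_{2} + v_{6} = v_{1}  ⇒ sig = (2;(1))
  • {4,6}:  v_{4} + v_{6} = v_{1} + v_{5}  ⇒ sig = (2;(1,1))
  • {4,7}:  v_{4} + v_{7} = v_{0} + 2·v_{1} + v_{5}  ⇒ sig = (2;(1,1,2))
  • {2,7}:  v_{2} + v_{7} = v_{0} + 2·v_{1}  ⇒ sig = (2;(1,2))
  • {0,1,6}:  v_{0} + v_{1} + v_{6} = v_{7}  ⇒ sig = (3;(1))
  • {3,5,7}:  v_{3} + v_{5} + v_{7} = v_{6}  ⇒ sig = (3;(1))
  • {0,1,3,5}:  v_{0} + v_{1} + v_{3} + v_{5} = 0  ⇒ sig = (4;())
  • {0,1,3,4}:  v_{0} + v_{1} + v_{3} + v_{4} = v_{2}  ⇒ sig = (4;(1))

Signatures (|P|; sorted positive RHS coefficients), sorted:
[(2;(1)), (2;(1)), (2;(1,1)), (2;(1,1,2)), (2;(1,2)), (3;(1)), (3;(1)), (4;()), (4;(1))]


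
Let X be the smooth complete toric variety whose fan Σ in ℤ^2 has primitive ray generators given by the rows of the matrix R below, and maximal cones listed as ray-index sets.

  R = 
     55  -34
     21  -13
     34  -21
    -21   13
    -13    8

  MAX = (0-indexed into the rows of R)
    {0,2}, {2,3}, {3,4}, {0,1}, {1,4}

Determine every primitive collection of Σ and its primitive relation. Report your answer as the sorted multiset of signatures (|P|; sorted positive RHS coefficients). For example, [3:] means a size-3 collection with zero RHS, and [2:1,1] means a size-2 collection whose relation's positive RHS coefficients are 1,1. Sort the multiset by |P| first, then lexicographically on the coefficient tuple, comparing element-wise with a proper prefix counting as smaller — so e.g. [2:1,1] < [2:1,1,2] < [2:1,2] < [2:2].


|primitive collections| = 5. Relations:

  P={1,3}:  v_{1} + v_{3} = 0  →  sig = [2:]
  P={0,3}:  v_{0} + v_{3} = v_{2}  →  sig = [2:1]
  P={1,2}:  v_{1} + v_{2} = v_{0}  →  sig = [2:1]
  P={2,4}:  v_{2} + v_{4} = v_{1}  →  sig = [2:1]
  P={0,4}:  v_{0} + v_{4} = 2·v_{1}  →  sig = [2:2]

so the primitive-relation signature multiset is
{ [2:],  [2:1] ×3,  [2:2] }


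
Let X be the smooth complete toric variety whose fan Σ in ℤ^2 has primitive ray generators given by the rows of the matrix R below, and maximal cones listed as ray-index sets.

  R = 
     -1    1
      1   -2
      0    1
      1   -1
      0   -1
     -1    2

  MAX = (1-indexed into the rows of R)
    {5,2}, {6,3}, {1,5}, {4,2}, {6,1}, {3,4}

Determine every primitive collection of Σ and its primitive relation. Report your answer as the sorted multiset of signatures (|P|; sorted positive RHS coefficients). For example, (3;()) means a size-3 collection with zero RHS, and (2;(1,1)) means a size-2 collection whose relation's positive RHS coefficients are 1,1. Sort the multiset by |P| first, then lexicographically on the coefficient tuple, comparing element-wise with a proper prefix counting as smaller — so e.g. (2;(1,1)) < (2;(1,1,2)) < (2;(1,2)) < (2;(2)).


|primitive collections| = 9. Relations:

  {1,4}:  v_{1} + v_{4} = 0  so sig = (2;())
  {2,6}:  v_{2} + v_{6} = 0  so sig = (2;())
  {3,5}:  v_{3} + v_{5} = 0  so sig = (2;())
  {1,2}:  v_{1} + v_{2} = v_{5}  so sig = (2;(1))
  {1,3}:  v_{1} + v_{3} = v_{6}  so sig = (2;(1))
  {2,3}:  v_{2} + v_{3} = v_{4}  so sig = (2;(1))
  {4,5}:  v_{4} + v_{5} = v_{2}  so sig = (2;(1))
  {4,6}:  v_{4} + v_{6} = v_{3}  so sig = (2;(1))
  {5,6}:  v_{5} + v_{6} = v_{1}  so sig = (2;(1))

so the primitive-relation signature multiset is
    |P|=2: 9 collections, coeffs (), (), (), (1), (1), (1), (1), (1), (1)


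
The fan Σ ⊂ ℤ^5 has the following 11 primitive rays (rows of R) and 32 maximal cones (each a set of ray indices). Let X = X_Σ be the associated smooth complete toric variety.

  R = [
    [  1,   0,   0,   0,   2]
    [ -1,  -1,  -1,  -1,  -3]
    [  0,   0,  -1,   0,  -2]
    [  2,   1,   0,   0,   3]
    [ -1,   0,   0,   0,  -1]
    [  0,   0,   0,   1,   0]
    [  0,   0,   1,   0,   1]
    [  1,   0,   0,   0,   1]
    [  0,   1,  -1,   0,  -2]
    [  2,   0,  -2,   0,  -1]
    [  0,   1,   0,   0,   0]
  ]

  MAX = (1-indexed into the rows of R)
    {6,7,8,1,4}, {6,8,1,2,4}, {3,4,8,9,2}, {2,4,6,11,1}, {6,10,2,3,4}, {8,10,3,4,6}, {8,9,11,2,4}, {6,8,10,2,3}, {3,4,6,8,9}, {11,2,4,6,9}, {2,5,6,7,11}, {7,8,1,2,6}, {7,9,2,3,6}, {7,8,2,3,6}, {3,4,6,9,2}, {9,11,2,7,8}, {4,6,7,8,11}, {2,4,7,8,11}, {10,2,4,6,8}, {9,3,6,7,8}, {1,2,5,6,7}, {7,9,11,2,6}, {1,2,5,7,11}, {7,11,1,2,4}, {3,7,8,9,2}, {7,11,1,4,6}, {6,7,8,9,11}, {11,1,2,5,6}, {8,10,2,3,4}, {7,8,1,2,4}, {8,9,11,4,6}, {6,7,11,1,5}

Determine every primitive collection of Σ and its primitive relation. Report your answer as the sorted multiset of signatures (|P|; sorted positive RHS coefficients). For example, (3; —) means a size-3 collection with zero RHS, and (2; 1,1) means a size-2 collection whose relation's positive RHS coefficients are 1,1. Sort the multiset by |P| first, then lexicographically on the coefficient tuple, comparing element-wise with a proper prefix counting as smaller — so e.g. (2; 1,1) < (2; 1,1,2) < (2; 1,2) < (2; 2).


Δ(Σ) — 11 vertices, 20 min non-faces:

  P = {5,8}:  v_{5} + v_{8} = 0  so sig = (2; —)
  P = {3,11}:  v_{3} + v_{11} = v_{9}  so sig = (2; 1)
  P = {4,5}:  v_{4} + v_{5} = v_{1} + v_{11}  so sig = (2; 1,1)
  P = {1,3}:  v_{1} + v_{3} = v_{2} + v_{4} + v_{6}  so sig = (2; 1,1,1)
  P = {3,5}:  v_{3} + v_{5} = v_{2} + v_{6} + v_{11}  so sig = (2; 1,1,1)
  P = {1,9}:  v_{1} + v_{9} = v_{2} + v_{4} + v_{6} + v_{11}  so sig = (2; 1,1,1,1)
  P = {5,10}:  v_{5} + v_{10} = v_{2} + v_{3} + v_{4} + v_{6}  so sig = (2; 1,1,1,1)
  P = {5,9}:  v_{5} + v_{9} = v_{2} + v_{6} + 2·v_{11}  so sig = (2; 1,1,2)
  P = {7,10}:  v_{7} + v_{10} = v_{3} + 2·v_{8}  so sig = (2; 1,2)
  P = {10,11}:  v_{10} + v_{11} = 2·v_{3} + v_{4}  so sig = (2; 1,2)
  P = {1,10}:  v_{1} + v_{10} = 2·v_{2} + 2·v_{4} + 2·v_{6} + v_{8}  so sig = (2; 1,2,2,2)
  P = {9,10}:  v_{9} + v_{10} = 3·v_{3} + v_{4}  so sig = (2; 1,3)
  P = {1,8,11}:  v_{1} + v_{8} + v_{11} = v_{4}  so sig = (3; 1)
  P = {3,4,7}:  v_{3} + v_{4} + v_{7} = 2·v_{8} + v_{11}  so sig = (3; 1,2)
  P = {4,7,9}:  v_{4} + v_{7} + v_{9} = 2·v_{8} + 2·v_{11}  so sig = (3; 2,2)
  P = {2,4,6,7}:  v_{2} + v_{4} + v_{6} + v_{7} = v_{8}  so sig = (4; 1)
  P = {2,6,8,11}:  v_{2} + v_{6} + v_{8} + v_{11} = v_{3}  so sig = (4; 1)
  P = {2,6,8,9}:  v_{2} + v_{6} + v_{8} + v_{9} = 2·v_{3}  so sig = (4; 2)
  P = {1,2,6,7,11}:  v_{1} + v_{2} + v_{6} + v_{7} + v_{11} = 0  so sig = (5; —)
  P = {2,3,4,6,8}:  v_{2} + v_{3} + v_{4} + v_{6} + v_{8} = v_{10}  so sig = (5; 1)

Hence PRS(X_Σ) =
    |P|=2: 12 collections, coeffs (), (1), (1,1), (1,1,1), (1,1,1), (1,1,1,1), (1,1,1,1), (1,1,2), (1,2), (1,2), (1,2,2,2), (1,3)
    |P|=3: 3 collections, coeffs (1), (1,2), (2,2)
    |P|=4: 3 collections, coeffs (1), (1), (2)
    |P|=5: 2 collections, coeffs (), (1)


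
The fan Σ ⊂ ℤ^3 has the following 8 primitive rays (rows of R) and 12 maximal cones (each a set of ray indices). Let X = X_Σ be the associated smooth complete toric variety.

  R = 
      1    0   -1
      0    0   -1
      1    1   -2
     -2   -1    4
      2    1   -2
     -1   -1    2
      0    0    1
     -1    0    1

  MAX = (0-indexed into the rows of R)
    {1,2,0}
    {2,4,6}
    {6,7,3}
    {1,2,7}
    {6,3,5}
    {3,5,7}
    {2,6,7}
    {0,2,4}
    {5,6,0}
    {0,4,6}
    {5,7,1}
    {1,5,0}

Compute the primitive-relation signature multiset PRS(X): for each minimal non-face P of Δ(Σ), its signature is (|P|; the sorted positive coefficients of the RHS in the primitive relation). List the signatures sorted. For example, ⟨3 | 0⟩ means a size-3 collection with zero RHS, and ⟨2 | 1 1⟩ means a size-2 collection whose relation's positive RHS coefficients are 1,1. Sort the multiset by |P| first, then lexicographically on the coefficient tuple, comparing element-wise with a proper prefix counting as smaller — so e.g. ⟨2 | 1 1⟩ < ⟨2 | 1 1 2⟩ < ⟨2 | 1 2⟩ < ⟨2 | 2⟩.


12 minimal non-faces of Δ(Σ) (on 8 rays):

  P = {0,7}:  v_{0} + v_{7} = 0 — sig = ⟨2 | 0⟩
  P = {1,6}:  v_{1} + v_{6} = 0 — sig = ⟨2 | 0⟩
  P = {2,5}:  v_{2} + v_{5} = 0 — sig = ⟨2 | 0⟩
  P = {0,3}:  v_{0} + v_{3} = v_{5} + v_{6} — sig = ⟨2 | 1 1⟩
  P = {1,3}:  v_{1} + v_{3} = v_{5} + v_{7} — sig = ⟨2 | 1 1⟩
  P = {1,4}:  v_{1} + v_{4} = v_{0} + v_{2} — sig = ⟨2 | 1 1⟩
  P = {2,3}:  v_{2} + v_{3} = v_{6} + v_{7} — sig = ⟨2 | 1 1⟩
  P = {4,5}:  v_{4} + v_{5} = v_{0} + v_{6} — sig = ⟨2 | 1 1⟩
  P = {4,7}:  v_{4} + v_{7} = v_{2} + v_{6} — sig = ⟨2 | 1 1⟩
  P = {3,4}:  v_{3} + v_{4} = 2·v_{6} — sig = ⟨2 | 2⟩
  P = {0,2,6}:  v_{0} + v_{2} + v_{6} = v_{4} — sig = ⟨3 | 1⟩
  P = {5,6,7}:  v_{5} + v_{6} + v_{7} = v_{3} — sig = ⟨3 | 1⟩

Signatures (|P|; sorted positive RHS coefficients), sorted:
    ⟨2 | 0⟩
    ⟨2 | 0⟩
    ⟨2 | 0⟩
    ⟨2 | 1 1⟩
    ⟨2 | 1 1⟩
    ⟨2 | 1 1⟩
    ⟨2 | 1 1⟩
    ⟨2 | 1 1⟩
    ⟨2 | 1 1⟩
    ⟨2 | 2⟩
    ⟨3 | 1⟩
    ⟨3 | 1⟩


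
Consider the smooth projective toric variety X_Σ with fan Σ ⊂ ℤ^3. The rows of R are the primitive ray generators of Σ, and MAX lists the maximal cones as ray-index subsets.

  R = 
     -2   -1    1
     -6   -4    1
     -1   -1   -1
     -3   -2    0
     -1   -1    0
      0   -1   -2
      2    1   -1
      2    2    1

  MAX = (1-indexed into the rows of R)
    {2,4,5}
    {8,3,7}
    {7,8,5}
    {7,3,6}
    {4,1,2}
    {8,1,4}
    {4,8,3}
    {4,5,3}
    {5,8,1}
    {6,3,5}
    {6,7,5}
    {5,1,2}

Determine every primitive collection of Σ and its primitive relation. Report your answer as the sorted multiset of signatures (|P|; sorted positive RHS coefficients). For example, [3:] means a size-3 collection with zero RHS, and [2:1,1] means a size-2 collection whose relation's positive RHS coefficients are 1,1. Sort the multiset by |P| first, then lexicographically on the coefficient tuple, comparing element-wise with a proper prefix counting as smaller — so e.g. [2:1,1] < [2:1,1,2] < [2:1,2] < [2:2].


The 14 primitive collections of Σ (r=8, n=3):

  P = {1,7}:  v_{1} + v_{7} = 0 — sig = [2:]
  P = {1,3}:  v_{1} + v_{3} = v_{4} — sig = [2:1]
  P = {4,7}:  v_{4} + v_{7} = v_{3} — sig = [2:1]
  P = {6,8}:  v_{6} + v_{8} = v_{7} — sig = [2:1]
  P = {1,6}:  v_{1} + v_{6} = v_{3} + v_{5} — sig = [2:1,1]
  P = {2,7}:  v_{2} + v_{7} = v_{4} + v_{5} — sig = [2:1,1]
  P = {2,6}:  v_{2} + v_{6} = v_{3} + v_{4} + 2·v_{5} — sig = [2:1,1,2]
  P = {2,3}:  v_{2} + v_{3} = 2·v_{4} + v_{5} — sig = [2:1,2]
  P = {4,6}:  v_{4} + v_{6} = 2·v_{3} + v_{5} — sig = [2:1,2]
  P = {2,8}:  v_{2} + v_{8} = 2·v_{1} — sig = [2:2]
  P = {3,5,8}:  v_{3} + v_{5} + v_{8} = 0 — sig = [3:]
  P = {1,4,5}:  v_{1} + v_{4} + v_{5} = v_{2} — sig = [3:1]
  P = {3,5,7}:  v_{3} + v_{5} + v_{7} = v_{6} — sig = [3:1]
  P = {4,5,8}:  v_{4} + v_{5} + v_{8} = v_{1} — sig = [3:1]

so the primitive-relation signature multiset is
    [2:]
    [2:1]
    [2:1]
    [2:1]
    [2:1,1]
    [2:1,1]
    [2:1,1,2]
    [2:1,2]
    [2:1,2]
    [2:2]
    [3:]
    [3:1]
    [3:1]
    [3:1]


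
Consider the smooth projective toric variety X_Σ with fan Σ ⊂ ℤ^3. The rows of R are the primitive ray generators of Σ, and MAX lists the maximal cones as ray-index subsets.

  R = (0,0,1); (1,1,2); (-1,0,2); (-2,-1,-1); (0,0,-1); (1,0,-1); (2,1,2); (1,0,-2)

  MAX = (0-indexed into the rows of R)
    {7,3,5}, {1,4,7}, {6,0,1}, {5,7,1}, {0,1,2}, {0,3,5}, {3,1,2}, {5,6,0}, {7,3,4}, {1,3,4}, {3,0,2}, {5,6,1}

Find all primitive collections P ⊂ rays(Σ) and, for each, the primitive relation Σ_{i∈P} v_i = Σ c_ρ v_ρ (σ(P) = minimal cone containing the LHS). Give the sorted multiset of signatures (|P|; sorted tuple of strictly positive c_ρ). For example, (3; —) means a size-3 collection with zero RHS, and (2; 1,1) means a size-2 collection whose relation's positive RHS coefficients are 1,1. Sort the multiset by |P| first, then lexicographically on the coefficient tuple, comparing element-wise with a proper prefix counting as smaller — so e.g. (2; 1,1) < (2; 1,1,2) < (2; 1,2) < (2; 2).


Δ(Σ) — 8 vertices, 14 min non-faces:

  {0,4}:  v_{0} + v_{4} = 0  ⇒ sig = (2; —)
  {2,7}:  v_{2} + v_{7} = 0  ⇒ sig = (2; —)
  {0,7}:  v_{0} + v_{7} = v_{5}  ⇒ sig = (2; 1)
  {2,5}:  v_{2} + v_{5} = v_{0}  ⇒ sig = (2; 1)
  {3,6}:  v_{3} + v_{6} = v_{0}  ⇒ sig = (2; 1)
  {4,5}:  v_{4} + v_{5} = v_{7}  ⇒ sig = (2; 1)
  {2,4}:  v_{2} + v_{4} = v_{1} + v_{3}  ⇒ sig = (2; 1,1)
  {4,6}:  v_{4} + v_{6} = v_{1} + v_{5}  ⇒ sig = (2; 1,1)
  {2,6}:  v_{2} + v_{6} = 2·v_{0} + v_{1}  ⇒ sig = (2; 1,2)
  {6,7}:  v_{6} + v_{7} = v_{1} + 2·v_{5}  ⇒ sig = (2; 1,2)
  {1,3,5}:  v_{1} + v_{3} + v_{5} = 0  ⇒ sig = (3; —)
  {0,1,3}:  v_{0} + v_{1} + v_{3} = v_{2}  ⇒ sig = (3; 1)
  {0,1,5}:  v_{0} + v_{1} + v_{5} = v_{6}  ⇒ sig = (3; 1)
  {1,3,7}:  v_{1} + v_{3} + v_{7} = v_{4}  ⇒ sig = (3; 1)

Sorted signature multiset PRS(X):
{ (2; —) ×2,  (2; 1) ×4,  (2; 1,1) ×2,  (2; 1,2) ×2,  (3; —),  (3; 1) ×3 }


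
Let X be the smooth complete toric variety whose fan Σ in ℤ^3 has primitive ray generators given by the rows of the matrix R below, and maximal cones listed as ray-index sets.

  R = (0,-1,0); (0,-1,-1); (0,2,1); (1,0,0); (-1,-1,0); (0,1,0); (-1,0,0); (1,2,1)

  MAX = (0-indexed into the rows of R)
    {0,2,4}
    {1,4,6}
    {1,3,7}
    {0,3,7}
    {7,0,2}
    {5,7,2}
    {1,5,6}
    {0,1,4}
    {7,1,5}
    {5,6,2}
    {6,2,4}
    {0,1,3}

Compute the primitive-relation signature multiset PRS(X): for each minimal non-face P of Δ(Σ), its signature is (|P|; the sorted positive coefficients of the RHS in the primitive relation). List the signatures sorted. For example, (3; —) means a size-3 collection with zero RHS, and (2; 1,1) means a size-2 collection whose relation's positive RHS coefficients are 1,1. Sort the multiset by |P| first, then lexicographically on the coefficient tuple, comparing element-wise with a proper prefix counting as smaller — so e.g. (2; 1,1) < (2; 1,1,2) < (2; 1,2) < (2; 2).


Σ has 11 primitive collections:

  • {0,5}:  v_{0} + v_{5} = 0  ⟹  sig = (2; —)
  • {3,6}:  v_{3} + v_{6} = 0  ⟹  sig = (2; —)
  • {0,6}:  v_{0} + v_{6} = v_{4}  ⟹  sig = (2; 1)
  • {1,2}:  v_{1} + v_{2} = v_{5}  ⟹  sig = (2; 1)
  • {2,3}:  v_{2} + v_{3} = v_{7}  ⟹  sig = (2; 1)
  • {3,4}:  v_{3} + v_{4} = v_{0}  ⟹  sig = (2; 1)
  • {4,5}:  v_{4} + v_{5} = v_{6}  ⟹  sig = (2; 1)
  • {6,7}:  v_{6} + v_{7} = v_{2}  ⟹  sig = (2; 1)
  • {3,5}:  v_{3} + v_{5} = v_{1} + v_{7}  ⟹  sig = (2; 1,1)
  • {4,7}:  v_{4} + v_{7} = v_{0} + v_{2}  ⟹  sig = (2; 1,1)
  • {0,1,7}:  v_{0} + v_{1} + v_{7} = v_{3}  ⟹  sig = (3; 1)

so the primitive-relation signature multiset is
    |P|=2: 10 collections, coeffs (), (), (1), (1), (1), (1), (1), (1), (1,1), (1,1)
    |P|=3: 1 collection, coeffs (1)


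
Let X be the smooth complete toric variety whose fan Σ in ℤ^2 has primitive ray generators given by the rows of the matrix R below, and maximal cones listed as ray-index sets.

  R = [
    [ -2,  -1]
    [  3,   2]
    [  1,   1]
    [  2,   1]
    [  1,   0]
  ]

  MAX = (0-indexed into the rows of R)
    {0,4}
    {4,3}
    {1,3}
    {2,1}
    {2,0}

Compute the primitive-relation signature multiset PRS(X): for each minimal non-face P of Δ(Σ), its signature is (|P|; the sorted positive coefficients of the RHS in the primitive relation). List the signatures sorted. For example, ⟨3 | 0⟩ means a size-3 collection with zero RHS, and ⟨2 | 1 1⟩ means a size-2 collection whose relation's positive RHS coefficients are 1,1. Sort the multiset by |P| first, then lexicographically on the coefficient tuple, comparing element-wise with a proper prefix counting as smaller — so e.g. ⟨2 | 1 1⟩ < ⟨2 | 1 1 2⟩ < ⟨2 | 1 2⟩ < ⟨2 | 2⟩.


5 minimal non-faces of Δ(Σ) (on 5 rays):

  • {0,3}:  v_{0} + v_{3} = 0  ⟹  sig = ⟨2 | 0⟩
  • {0,1}:  v_{0} + v_{1} = v_{2}  ⟹  sig = ⟨2 | 1⟩
  • {2,3}:  v_{2} + v_{3} = v_{1}  ⟹  sig = ⟨2 | 1⟩
  • {2,4}:  v_{2} + v_{4} = v_{3}  ⟹  sig = ⟨2 | 1⟩
  • {1,4}:  v_{1} + v_{4} = 2·v_{3}  ⟹  sig = ⟨2 | 2⟩

so the primitive-relation signature multiset is
{ ⟨2 | 0⟩,  ⟨2 | 1⟩ ×3,  ⟨2 | 2⟩ }


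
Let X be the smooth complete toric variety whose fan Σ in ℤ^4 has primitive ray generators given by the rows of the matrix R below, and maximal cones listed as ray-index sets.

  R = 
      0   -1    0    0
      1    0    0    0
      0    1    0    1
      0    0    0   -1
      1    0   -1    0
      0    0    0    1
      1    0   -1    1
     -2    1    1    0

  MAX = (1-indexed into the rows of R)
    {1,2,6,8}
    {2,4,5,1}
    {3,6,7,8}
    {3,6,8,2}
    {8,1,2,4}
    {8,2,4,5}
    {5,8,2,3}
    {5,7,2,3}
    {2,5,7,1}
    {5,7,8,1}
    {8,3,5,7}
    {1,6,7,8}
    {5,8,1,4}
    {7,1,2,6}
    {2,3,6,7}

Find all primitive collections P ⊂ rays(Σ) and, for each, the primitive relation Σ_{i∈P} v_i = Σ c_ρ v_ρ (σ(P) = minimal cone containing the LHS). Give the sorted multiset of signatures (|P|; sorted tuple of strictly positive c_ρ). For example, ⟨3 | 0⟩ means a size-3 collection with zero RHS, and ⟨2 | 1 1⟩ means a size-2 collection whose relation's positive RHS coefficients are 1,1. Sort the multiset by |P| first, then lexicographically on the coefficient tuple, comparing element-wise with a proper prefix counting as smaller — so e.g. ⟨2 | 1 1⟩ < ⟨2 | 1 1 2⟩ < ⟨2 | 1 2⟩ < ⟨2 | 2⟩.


Δ(Σ) — 8 vertices, 7 min non-faces:

  P={4,6}:  v_{4} + v_{6} = 0  ⇒ sig = ⟨2 | 0⟩
  P={1,3}:  v_{1} + v_{3} = v_{6}  ⇒ sig = ⟨2 | 1⟩
  P={4,7}:  v_{4} + v_{7} = v_{5}  ⇒ sig = ⟨2 | 1⟩
  P={5,6}:  v_{5} + v_{6} = v_{7}  ⇒ sig = ⟨2 | 1⟩
  P={3,4}:  v_{3} + v_{4} = v_{2} + v_{5} + v_{8}  ⇒ sig = ⟨2 | 1 1 1⟩
  P={2,7,8}:  v_{2} + v_{7} + v_{8} = v_{3}  ⇒ sig = ⟨3 | 1⟩
  P={1,2,5,8}:  v_{1} + v_{2} + v_{5} + v_{8} = 0  ⇒ sig = ⟨4 | 0⟩

Hence PRS(X_Σ) =
[⟨2 | 0⟩, ⟨2 | 1⟩, ⟨2 | 1⟩, ⟨2 | 1⟩, ⟨2 | 1 1 1⟩, ⟨3 | 1⟩, ⟨4 | 0⟩]


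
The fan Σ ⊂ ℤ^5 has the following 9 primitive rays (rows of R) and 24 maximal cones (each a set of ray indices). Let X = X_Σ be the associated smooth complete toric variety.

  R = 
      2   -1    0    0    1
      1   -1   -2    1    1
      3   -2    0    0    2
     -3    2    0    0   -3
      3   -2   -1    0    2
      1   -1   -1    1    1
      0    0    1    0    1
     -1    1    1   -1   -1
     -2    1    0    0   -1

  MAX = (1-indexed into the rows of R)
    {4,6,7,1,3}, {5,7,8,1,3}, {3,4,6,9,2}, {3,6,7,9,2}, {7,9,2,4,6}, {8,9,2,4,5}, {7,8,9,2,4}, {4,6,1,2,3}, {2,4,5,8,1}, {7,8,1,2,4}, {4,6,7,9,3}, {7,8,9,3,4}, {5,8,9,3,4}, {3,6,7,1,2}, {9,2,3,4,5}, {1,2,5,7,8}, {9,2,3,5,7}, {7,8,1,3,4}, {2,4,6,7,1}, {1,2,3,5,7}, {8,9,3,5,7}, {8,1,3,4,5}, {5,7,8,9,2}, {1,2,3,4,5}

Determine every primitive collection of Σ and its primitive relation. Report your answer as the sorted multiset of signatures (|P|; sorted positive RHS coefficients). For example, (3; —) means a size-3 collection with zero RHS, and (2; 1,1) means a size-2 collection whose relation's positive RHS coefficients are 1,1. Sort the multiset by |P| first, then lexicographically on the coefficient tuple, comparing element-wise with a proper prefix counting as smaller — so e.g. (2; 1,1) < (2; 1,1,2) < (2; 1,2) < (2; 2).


Minimal non-faces — 6 found among 9 rays, 24 max cones:

  {1,9}:  v_{1} + v_{9} = 0  ⟹  sig = (2; —)
  {6,8}:  v_{6} + v_{8} = 0  ⟹  sig = (2; —)
  {5,6}:  v_{5} + v_{6} = v_{2} + v_{3}  ⟹  sig = (2; 1,1)
  {4,5,7}:  v_{4} + v_{5} + v_{7} = 0  ⟹  sig = (3; —)
  {2,3,8}:  v_{2} + v_{3} + v_{8} = v_{5}  ⟹  sig = (3; 1)
  {2,3,4,7}:  v_{2} + v_{3} + v_{4} + v_{7} = v_{6}  ⟹  sig = (4; 1)

Sorted signature multiset PRS(X):
[(2; —), (2; —), (2; 1,1), (3; —), (3; 1), (4; 1)]


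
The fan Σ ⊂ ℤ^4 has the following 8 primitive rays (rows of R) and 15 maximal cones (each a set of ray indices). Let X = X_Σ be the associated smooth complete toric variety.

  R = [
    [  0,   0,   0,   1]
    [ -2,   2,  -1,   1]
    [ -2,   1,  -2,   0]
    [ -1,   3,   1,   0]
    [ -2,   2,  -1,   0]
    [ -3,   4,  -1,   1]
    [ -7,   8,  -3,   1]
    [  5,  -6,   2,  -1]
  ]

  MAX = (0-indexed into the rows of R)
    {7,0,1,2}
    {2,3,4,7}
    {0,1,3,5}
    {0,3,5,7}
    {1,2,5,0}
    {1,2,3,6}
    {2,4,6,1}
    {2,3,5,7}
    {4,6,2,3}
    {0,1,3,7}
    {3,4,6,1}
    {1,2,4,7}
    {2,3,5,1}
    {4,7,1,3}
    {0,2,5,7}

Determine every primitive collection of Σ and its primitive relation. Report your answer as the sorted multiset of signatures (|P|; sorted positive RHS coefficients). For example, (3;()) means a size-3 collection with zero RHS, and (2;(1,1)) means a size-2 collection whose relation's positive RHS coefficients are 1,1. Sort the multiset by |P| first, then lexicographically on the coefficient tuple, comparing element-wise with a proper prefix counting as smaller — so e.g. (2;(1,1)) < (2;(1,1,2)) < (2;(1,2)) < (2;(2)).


|primitive collections| = 9. Relations:

  • {0,4}:  v_{0} + v_{4} = v_{1}  so sig = (2;(1))
  • {6,7}:  v_{6} + v_{7} = v_{4}  so sig = (2;(1))
  • {4,5}:  v_{4} + v_{5} = v_{1} + v_{2} + v_{3}  so sig = (2;(1,1,1))
  • {0,6}:  v_{0} + v_{6} = 2·v_{1} + v_{2} + v_{3}  so sig = (2;(1,1,2))
  • {5,6}:  v_{5} + v_{6} = 2·v_{1} + 2·v_{2} + 2·v_{3}  so sig = (2;(2,2,2))
  • {0,2,3}:  v_{0} + v_{2} + v_{3} = v_{5}  so sig = (3;(1))
  • {1,5,7}:  v_{1} + v_{5} + v_{7} = v_{0}  so sig = (3;(1))
  • {1,2,3,7}:  v_{1} + v_{2} + v_{3} + v_{7} = 0  so sig = (4;())
  • {1,2,3,4}:  v_{1} + v_{2} + v_{3} + v_{4} = v_{6}  so sig = (4;(1))

Signatures (|P|; sorted positive RHS coefficients), sorted:
    (2;(1))
    (2;(1))
    (2;(1,1,1))
    (2;(1,1,2))
    (2;(2,2,2))
    (3;(1))
    (3;(1))
    (4;())
    (4;(1))
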